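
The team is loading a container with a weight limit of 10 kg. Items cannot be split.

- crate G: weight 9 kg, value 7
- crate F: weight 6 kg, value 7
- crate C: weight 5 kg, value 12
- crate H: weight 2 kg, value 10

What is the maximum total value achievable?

22

This is a 0-1 knapsack instance.
Take crate C and crate H: weight 5 + 2 = 7 ≤ 10, value 12 + 10 = 22.
No other feasible combination does better.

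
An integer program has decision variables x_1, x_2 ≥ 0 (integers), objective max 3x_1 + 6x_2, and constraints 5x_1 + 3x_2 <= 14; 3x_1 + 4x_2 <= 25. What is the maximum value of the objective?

Relaxing integrality, the LP optimum is 28.00 at (x_1,x_2) = (0, 4.67), which is not an integer point.
(x_1,x_2)=(0,4): 5·0+3·4=12≤14, 3·0+4·4=16≤25, objective 24.
(x_1,x_2)=(1,3): 5·1+3·3=14≤14, 3·1+4·3=15≤25, objective 21.
(x_1,x_2)=(0,3): 5·0+3·3=9≤14, 3·0+4·3=12≤25, objective 18.
No feasible integer point exceeds 24.

24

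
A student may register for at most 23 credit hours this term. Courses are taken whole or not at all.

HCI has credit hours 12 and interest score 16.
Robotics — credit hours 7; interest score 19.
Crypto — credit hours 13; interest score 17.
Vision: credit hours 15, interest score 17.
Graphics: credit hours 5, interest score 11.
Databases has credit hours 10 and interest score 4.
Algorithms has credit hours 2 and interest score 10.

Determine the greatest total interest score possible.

This is an integer program with binary decision variables.
HCI + Robotics + Algorithms: credit hours 12 + 7 + 2 = 21 ≤ 23, interest score 16 + 19 + 10 = 45.
Robotics + Crypto + Algorithms: credit hours 7 + 13 + 2 = 22 ≤ 23, interest score 19 + 17 + 10 = 46.
Robotics + Graphics + Algorithms: credit hours 7 + 5 + 2 = 14 ≤ 23, interest score 19 + 11 + 10 = 40.
Best is Robotics, Crypto, and Algorithms with total interest score 46.

46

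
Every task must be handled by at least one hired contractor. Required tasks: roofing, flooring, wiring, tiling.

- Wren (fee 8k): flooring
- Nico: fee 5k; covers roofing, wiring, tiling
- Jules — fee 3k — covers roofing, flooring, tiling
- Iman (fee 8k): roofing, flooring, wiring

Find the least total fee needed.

This is an integer covering problem.
Choose Nico and Jules: together they cover roofing, flooring, wiring, tiling — every task.
Total fee: 5 + 3 = 8.

8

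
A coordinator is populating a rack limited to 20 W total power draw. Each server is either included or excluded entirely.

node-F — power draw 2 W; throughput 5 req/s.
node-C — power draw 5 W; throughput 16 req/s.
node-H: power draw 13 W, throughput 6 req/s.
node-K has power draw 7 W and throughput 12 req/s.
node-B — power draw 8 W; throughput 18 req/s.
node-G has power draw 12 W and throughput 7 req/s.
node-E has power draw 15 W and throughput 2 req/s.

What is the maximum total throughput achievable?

Allowing fractional choices, the relaxed optimum would be about 47.6, but servers are indivisible.
node-F + node-C + node-B: power draw 2 + 5 + 8 = 15 ≤ 20, throughput 5 + 16 + 18 = 39.
node-C + node-K + node-B: power draw 5 + 7 + 8 = 20 ≤ 20, throughput 16 + 12 + 18 = 46.
node-F + node-K + node-B: power draw 2 + 7 + 8 = 17 ≤ 20, throughput 5 + 12 + 18 = 35.
Best is node-C, node-K, and node-B with total throughput 46.

46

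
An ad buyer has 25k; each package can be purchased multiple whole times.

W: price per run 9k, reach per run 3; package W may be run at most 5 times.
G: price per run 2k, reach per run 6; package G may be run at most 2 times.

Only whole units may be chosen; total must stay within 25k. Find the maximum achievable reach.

G has the best ratio (6/2); taking only G gives at most 2×6 = 12 (stopped by the supply cap of 2).
Mixing does better — 2×W and 2×G: price 22 ≤ 25, reach 2·3 + 2·6 = 18.

18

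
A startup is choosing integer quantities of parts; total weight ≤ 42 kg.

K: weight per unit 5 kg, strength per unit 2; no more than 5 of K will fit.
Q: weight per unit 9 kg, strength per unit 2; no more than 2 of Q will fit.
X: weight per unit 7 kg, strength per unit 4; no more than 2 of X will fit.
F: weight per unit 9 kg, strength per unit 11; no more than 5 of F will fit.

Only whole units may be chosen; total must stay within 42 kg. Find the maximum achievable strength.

46

This is a bounded integer knapsack.
F has the best ratio (11/9); taking only F gives at most 4×11 = 44 (stopped by the weight limit).
Mixing does better — 1×K and 4×F: weight 41 ≤ 42, strength 1·2 + 4·11 = 46.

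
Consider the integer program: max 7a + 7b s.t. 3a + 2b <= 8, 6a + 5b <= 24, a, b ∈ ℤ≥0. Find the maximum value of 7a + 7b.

(a,b)=(0,4): 3·0+2·4=8≤8, 6·0+5·4=20≤24, objective 28.
(a,b)=(0,3): 3·0+2·3=6≤8, 6·0+5·3=15≤24, objective 21.
Maximum is 28 at (a,b)=(0,4).

28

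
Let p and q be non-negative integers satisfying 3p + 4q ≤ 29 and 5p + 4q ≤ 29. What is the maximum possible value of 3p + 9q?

63

The continuous relaxation peaks at (0, 7.25) with value 65.25; rounding to a feasible lattice point costs some objective.
(p,q)=(0,7): 3·0+4·7=28≤29, 5·0+4·7=28≤29, objective 63.
(p,q)=(1,6): 3·1+4·6=27≤29, 5·1+4·6=29≤29, objective 57.
(p,q)=(0,6): 3·0+4·6=24≤29, 5·0+4·6=24≤29, objective 54.
No feasible integer point exceeds 63.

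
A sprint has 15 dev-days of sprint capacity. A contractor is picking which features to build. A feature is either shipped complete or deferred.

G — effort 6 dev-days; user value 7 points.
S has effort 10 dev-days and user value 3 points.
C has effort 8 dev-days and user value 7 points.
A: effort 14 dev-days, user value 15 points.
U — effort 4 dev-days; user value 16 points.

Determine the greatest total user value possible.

Allowing fractional choices, the relaxed optimum would be about 28.4, but features are indivisible.
G + U: effort 6 + 4 = 10 ≤ 15, user value 7 + 16 = 23.
C + U: effort 8 + 4 = 12 ≤ 15, user value 7 + 16 = 23.
S + U: effort 10 + 4 = 14 ≤ 15, user value 3 + 16 = 19.
The maximum user value is 23; one optimal choice is G and U.

23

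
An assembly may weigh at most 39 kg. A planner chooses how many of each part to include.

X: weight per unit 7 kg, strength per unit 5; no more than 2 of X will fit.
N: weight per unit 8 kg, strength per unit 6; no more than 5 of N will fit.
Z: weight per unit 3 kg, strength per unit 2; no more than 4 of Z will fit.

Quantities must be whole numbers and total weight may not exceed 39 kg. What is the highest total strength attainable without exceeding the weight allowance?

This is a bounded integer knapsack.
1×X and 4×N: weight 39 ≤ 39, strength 1·5 + 4·6 = 29.
4×N and 2×Z: weight 38 ≤ 39, strength 4·6 + 2·2 = 28.
Best is 29.

29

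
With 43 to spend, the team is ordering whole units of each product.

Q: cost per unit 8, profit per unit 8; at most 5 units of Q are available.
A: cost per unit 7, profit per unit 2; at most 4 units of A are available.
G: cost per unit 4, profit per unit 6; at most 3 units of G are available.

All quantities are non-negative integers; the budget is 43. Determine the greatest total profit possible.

This is a bounded integer knapsack.
Take 3×Q, 1×A, and 3×G: cost 43 ≤ 43, profit 3·8 + 1·2 + 3·6 = 44.
G has the best ratio (6/4) and is taken to its limit of 3; remaining capacity is filled optimally with the others.

44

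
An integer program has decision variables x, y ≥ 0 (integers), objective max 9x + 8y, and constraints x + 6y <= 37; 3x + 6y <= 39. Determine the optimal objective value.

(x,y)=(13,0) is feasible, giving 117.
(x,y)=(12,0) is feasible, giving 108.
Maximum is 117 at (x,y)=(13,0).

117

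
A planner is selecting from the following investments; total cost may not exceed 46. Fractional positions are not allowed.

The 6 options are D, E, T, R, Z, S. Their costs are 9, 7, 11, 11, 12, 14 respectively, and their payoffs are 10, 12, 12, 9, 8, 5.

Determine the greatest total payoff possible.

D + E + T + R: cost 9 + 7 + 11 + 11 = 38 ≤ 46, payoff 10 + 12 + 12 + 9 = 43.
D + E + T + Z: cost 9 + 7 + 11 + 12 = 39 ≤ 46, payoff 10 + 12 + 12 + 8 = 42.
E + T + R + Z: cost 7 + 11 + 11 + 12 = 41 ≤ 46, payoff 12 + 12 + 9 + 8 = 41.
Best is D, E, T, and R with total payoff 43.

43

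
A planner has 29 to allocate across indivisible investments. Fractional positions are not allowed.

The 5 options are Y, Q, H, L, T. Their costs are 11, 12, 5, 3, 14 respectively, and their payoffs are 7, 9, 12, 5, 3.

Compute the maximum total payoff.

28

This is a 0-1 knapsack instance.
Allowing fractional choices, the relaxed optimum would be about 31.7, but investments are indivisible.
Y + H + L: cost 11 + 5 + 3 = 19 ≤ 29, payoff 7 + 12 + 5 = 24.
Q + H + L: cost 12 + 5 + 3 = 20 ≤ 29, payoff 9 + 12 + 5 = 26.
Y + Q + H: cost 11 + 12 + 5 = 28 ≤ 29, payoff 7 + 9 + 12 = 28.
Best is Y, Q, and H with total payoff 28.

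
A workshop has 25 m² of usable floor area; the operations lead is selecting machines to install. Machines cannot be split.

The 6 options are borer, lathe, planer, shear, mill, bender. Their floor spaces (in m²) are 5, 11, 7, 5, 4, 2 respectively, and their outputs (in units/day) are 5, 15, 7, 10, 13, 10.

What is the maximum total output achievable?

48

This is a 0-1 knapsack instance.
Allowing fractional choices, the relaxed optimum would be about 51.0, but machines are indivisible.
lathe + planer + mill + bender: floor space 11 + 7 + 4 + 2 = 24 ≤ 25, output 15 + 7 + 13 + 10 = 45.
lathe + shear + mill + bender: floor space 11 + 5 + 4 + 2 = 22 ≤ 25, output 15 + 10 + 13 + 10 = 48.
borer + planer + shear + mill + bender: floor space 5 + 7 + 5 + 4 + 2 = 23 ≤ 25, output 5 + 7 + 10 + 13 + 10 = 45.
Best is lathe, shear, mill, and bender with total output 48.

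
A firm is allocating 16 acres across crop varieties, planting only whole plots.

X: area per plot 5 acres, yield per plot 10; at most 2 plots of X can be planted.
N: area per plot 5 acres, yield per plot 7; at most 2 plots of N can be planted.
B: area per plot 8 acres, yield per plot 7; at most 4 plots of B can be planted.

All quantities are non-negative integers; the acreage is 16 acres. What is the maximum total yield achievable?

1×X and 2×N: area 15 ≤ 16, yield 1·10 + 2·7 = 24.
2×X and 1×N: area 15 ≤ 16, yield 2·10 + 1·7 = 27.
Best is 27.

27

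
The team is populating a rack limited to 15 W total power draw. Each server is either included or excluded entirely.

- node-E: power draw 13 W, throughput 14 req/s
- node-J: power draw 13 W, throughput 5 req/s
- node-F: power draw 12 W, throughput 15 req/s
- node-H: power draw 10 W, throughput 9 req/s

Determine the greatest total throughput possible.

15

Treat it as a binary knapsack problem.
Allowing fractional choices, the relaxed optimum would be about 18.2, but servers are indivisible.
node-E: power draw 13 ≤ 15, throughput 14.
node-F: power draw 12 ≤ 15, throughput 15.
node-H: power draw 10 ≤ 15, throughput 9.
Best is node-F with total throughput 15.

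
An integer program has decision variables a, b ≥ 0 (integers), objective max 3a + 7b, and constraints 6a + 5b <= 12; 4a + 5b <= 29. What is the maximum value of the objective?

Relaxing integrality, the LP optimum is 16.80 at (a,b) = (0, 2.4), which is not an integer point.
(a,b)=(0,2): 6·0+5·2=10≤12, 4·0+5·2=10≤29, objective 14.
(a,b)=(1,1): 6·1+5·1=11≤12, 4·1+5·1=9≤29, objective 10.
(a,b)=(0,1): 6·0+5·1=5≤12, 4·0+5·1=5≤29, objective 7.
The best lattice point is (0,2), giving 14.

14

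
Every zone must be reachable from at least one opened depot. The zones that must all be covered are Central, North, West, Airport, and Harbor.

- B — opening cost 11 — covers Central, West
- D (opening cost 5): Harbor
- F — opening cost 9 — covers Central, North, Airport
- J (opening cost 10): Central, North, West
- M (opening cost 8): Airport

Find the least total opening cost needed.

23

This is an integer covering problem.
Choose D, J, and M: together they cover Central, North, West, Airport, Harbor — every zone.
Total opening cost: 5 + 10 + 8 = 23.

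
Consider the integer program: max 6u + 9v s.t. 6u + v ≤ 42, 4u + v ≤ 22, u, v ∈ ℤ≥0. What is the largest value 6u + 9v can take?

198

(u,v)=(0,22) is feasible, giving 198.
(u,v)=(0,21) is feasible, giving 189.
The best lattice point is (0,22), giving 198.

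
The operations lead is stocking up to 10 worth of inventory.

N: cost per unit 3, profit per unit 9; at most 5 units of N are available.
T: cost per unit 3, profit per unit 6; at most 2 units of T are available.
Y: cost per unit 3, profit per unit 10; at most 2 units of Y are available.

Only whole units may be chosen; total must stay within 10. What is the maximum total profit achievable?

This is a bounded integer knapsack.
Take 1×N and 2×Y: cost 9 ≤ 10, profit 1·9 + 2·10 = 29.
Y has the best ratio (10/3) and is taken to its limit of 2; remaining capacity is filled optimally with the others.

29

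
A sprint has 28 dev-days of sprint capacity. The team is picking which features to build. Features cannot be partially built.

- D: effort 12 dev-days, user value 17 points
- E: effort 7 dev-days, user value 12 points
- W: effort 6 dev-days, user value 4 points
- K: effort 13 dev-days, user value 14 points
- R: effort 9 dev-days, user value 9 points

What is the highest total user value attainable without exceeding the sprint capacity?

38

D + E + R: effort 12 + 7 + 9 = 28 ≤ 28, user value 17 + 12 + 9 = 38.
D + E + W: effort 12 + 7 + 6 = 25 ≤ 28, user value 17 + 12 + 4 = 33.
D + K: effort 12 + 13 = 25 ≤ 28, user value 17 + 14 = 31.
Best is D, E, and R with total user value 38.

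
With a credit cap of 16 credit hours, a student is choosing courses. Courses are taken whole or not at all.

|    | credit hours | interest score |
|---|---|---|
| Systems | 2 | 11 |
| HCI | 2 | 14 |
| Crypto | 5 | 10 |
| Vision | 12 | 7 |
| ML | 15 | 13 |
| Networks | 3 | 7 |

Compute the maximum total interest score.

42

Treat it as a binary knapsack problem.
Systems + HCI + Crypto + Networks: credit hours 2 + 2 + 5 + 3 = 12 ≤ 16, interest score 11 + 14 + 10 + 7 = 42.
Systems + HCI + Crypto: credit hours 2 + 2 + 5 = 9 ≤ 16, interest score 11 + 14 + 10 = 35.
Systems + HCI + Networks: credit hours 2 + 2 + 3 = 7 ≤ 16, interest score 11 + 14 + 7 = 32.
Best is Systems, HCI, Crypto, and Networks with total interest score 42.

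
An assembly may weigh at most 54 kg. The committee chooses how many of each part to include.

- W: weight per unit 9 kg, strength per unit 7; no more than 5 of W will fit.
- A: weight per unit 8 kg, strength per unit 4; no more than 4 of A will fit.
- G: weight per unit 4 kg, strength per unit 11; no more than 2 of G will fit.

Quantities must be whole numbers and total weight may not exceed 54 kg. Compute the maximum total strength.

This is a bounded integer knapsack.
4×W, 1×A, and 2×G: weight 52 ≤ 54, strength 4·7 + 1·4 + 2·11 = 54.
5×W and 2×G: weight 53 ≤ 54, strength 5·7 + 2·11 = 57.
Best is 57.

57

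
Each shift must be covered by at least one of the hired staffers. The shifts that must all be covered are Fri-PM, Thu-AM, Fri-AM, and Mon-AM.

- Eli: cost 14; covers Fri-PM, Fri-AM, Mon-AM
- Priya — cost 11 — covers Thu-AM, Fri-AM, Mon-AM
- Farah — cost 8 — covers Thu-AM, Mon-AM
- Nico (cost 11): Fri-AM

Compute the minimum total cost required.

The greedy cost-per-new-shift heuristic would pick Priya and Eli for 25, but a cheaper cover exists.
Choose Eli and Farah: together they cover Fri-PM, Thu-AM, Fri-AM, Mon-AM — every shift.
Total cost: 14 + 8 = 22.
No cover costs less than 22.

22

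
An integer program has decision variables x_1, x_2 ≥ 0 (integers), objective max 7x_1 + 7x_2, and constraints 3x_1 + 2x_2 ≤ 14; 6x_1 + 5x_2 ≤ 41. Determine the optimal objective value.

(x_1,x_2)=(0,7): 3·0+2·7=14≤14, 6·0+5·7=35≤41, objective 49.
(x_1,x_2)=(0,6): 3·0+2·6=12≤14, 6·0+5·6=30≤41, objective 42.
Maximum is 49 at (x_1,x_2)=(0,7).

49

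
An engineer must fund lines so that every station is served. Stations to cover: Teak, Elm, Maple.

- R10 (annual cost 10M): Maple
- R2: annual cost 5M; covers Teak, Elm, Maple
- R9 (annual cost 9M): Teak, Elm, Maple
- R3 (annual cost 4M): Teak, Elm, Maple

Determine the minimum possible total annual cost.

4

R3 alone covers Teak, Elm, Maple — every station.
Total annual cost: 4.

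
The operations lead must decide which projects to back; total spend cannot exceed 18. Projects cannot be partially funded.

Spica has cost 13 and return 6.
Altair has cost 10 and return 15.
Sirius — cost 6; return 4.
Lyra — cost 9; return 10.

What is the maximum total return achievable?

19

Sirius + Lyra: cost 6 + 9 = 15 ≤ 18, return 4 + 10 = 14.
Altair: cost 10 ≤ 18, return 15.
Altair + Sirius: cost 10 + 6 = 16 ≤ 18, return 15 + 4 = 19.
Best is Altair and Sirius with total return 19.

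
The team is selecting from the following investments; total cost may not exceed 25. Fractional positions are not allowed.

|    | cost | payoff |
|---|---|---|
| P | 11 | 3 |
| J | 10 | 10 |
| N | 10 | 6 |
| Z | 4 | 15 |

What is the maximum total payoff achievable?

Take J, N, and Z: cost 10 + 10 + 4 = 24 ≤ 25, payoff 10 + 6 + 15 = 31.
No other feasible combination does better.

31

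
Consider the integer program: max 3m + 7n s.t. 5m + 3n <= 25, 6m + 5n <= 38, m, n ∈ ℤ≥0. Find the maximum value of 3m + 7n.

Relaxing integrality, the LP optimum is 53.20 at (m,n) = (0, 7.6), which is not an integer point.
(m,n)=(0,7): 5·0+3·7=21≤25, 6·0+5·7=35≤38, objective 49.
(m,n)=(1,6): 5·1+3·6=23≤25, 6·1+5·6=36≤38, objective 45.
(m,n)=(0,6): 5·0+3·6=18≤25, 6·0+5·6=30≤38, objective 42.
Maximum is 49 at (m,n)=(0,7).

49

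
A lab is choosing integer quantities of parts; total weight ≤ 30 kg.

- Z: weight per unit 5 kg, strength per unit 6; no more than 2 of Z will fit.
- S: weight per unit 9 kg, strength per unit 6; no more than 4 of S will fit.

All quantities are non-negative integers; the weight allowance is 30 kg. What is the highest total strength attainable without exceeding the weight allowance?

Take 2×Z and 2×S: weight 28 ≤ 30, strength 2·6 + 2·6 = 24.
Z has the best ratio (6/5) and is taken to its limit of 2; remaining capacity is filled optimally with the others.

24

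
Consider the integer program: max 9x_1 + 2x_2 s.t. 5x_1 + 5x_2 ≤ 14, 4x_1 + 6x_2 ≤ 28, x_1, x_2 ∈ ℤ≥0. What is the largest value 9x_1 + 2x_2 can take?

Relaxing integrality, the LP optimum is 25.20 at (x_1,x_2) = (2.8, 0), which is not an integer point.
(x_1,x_2)=(2,0): 5·2+5·0=10≤14, 4·2+6·0=8≤28, objective 18.
(x_1,x_2)=(1,1): 5·1+5·1=10≤14, 4·1+6·1=10≤28, objective 11.
The best lattice point is (2,0), giving 18.

18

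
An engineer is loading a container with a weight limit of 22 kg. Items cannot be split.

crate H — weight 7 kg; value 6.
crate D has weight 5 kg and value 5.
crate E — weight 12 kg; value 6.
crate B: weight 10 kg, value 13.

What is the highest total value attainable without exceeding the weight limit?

This is a 0-1 knapsack instance.
crate H + crate B: weight 7 + 10 = 17 ≤ 22, value 6 + 13 = 19.
crate H + crate D + crate B: weight 7 + 5 + 10 = 22 ≤ 22, value 6 + 5 + 13 = 24.
crate E + crate B: weight 12 + 10 = 22 ≤ 22, value 6 + 13 = 19.
Best is crate H, crate D, and crate B with total value 24.

24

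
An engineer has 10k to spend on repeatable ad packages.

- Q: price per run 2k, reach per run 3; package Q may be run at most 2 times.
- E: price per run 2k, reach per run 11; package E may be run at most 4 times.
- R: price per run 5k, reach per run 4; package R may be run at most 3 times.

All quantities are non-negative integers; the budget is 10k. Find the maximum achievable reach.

47

This is a bounded integer knapsack.
Take 1×Q and 4×E: price 10 ≤ 10, reach 1·3 + 4·11 = 47.
E has the best ratio (11/2) and is taken to its limit of 4; remaining capacity is filled optimally with the others.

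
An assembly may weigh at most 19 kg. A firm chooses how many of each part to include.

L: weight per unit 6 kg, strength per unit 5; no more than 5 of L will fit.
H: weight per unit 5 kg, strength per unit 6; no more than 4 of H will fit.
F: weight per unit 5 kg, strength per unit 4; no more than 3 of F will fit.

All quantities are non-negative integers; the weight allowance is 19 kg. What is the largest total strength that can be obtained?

Take 3×H: weight 15 ≤ 19, strength 3·6 = 18.
No other integer combination yields more.

18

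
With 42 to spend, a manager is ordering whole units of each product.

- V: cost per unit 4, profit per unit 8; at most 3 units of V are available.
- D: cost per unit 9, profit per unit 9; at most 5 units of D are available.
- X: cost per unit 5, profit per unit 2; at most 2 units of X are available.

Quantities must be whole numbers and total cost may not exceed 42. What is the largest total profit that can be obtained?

3×V, 2×D, and 2×X: cost 40 ≤ 42, profit 3·8 + 2·9 + 2·2 = 46.
3×V and 3×D: cost 39 ≤ 42, profit 3·8 + 3·9 = 51.
Best is 51.

51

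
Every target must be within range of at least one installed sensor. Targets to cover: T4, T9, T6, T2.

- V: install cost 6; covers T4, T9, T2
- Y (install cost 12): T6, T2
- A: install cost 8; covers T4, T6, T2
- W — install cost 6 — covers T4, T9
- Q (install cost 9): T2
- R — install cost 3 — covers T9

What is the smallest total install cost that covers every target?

11

The greedy cost-per-new-target heuristic would pick V and A for 14, but a cheaper cover exists.
Choose A and R: together they cover T4, T9, T6, T2 — every target.
Total install cost: 8 + 3 = 11.
No cover costs less than 11.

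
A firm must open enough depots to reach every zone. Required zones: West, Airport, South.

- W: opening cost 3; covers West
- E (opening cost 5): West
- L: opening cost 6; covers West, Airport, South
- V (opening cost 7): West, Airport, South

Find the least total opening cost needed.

6

L alone covers West, Airport, South — every zone.
Total opening cost: 6.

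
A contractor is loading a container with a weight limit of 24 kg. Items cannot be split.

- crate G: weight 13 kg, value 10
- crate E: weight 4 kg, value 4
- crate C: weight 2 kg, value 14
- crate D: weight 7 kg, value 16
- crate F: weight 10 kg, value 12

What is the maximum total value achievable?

Allowing fractional choices, the relaxed optimum would be about 46.8, but items are indivisible.
crate E + crate C + crate D + crate F: weight 4 + 2 + 7 + 10 = 23 ≤ 24, value 4 + 14 + 16 + 12 = 46.
crate C + crate D + crate F: weight 2 + 7 + 10 = 19 ≤ 24, value 14 + 16 + 12 = 42.
Best is crate E, crate C, crate D, and crate F with total value 46.

46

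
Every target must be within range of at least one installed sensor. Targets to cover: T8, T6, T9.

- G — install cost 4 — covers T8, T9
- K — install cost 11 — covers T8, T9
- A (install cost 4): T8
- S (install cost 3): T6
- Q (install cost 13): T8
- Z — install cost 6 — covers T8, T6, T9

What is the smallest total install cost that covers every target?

The greedy cost-per-new-target heuristic would pick G and S for 7, but a cheaper cover exists.
Z alone covers T8, T6, T9 — every target.
Total install cost: 6.
No cover costs less than 6.

6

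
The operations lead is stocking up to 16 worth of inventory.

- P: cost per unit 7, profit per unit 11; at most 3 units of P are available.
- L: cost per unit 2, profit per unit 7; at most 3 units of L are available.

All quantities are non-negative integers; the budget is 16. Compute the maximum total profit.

This is a bounded integer knapsack.
1×P and 3×L: cost 13 ≤ 16, profit 1·11 + 3·7 = 32.
2×P and 1×L: cost 16 ≤ 16, profit 2·11 + 1·7 = 29.
Best is 32.

32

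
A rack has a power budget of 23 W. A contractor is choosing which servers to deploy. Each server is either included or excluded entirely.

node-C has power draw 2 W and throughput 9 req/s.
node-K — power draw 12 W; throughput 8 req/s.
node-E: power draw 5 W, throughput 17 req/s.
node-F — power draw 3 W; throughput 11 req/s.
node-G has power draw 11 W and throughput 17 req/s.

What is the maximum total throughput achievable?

This is a 0-1 knapsack instance.
node-C + node-K + node-E + node-F: power draw 2 + 12 + 5 + 3 = 22 ≤ 23, throughput 9 + 8 + 17 + 11 = 45.
node-E + node-F + node-G: power draw 5 + 3 + 11 = 19 ≤ 23, throughput 17 + 11 + 17 = 45.
node-C + node-E + node-F + node-G: power draw 2 + 5 + 3 + 11 = 21 ≤ 23, throughput 9 + 17 + 11 + 17 = 54.
Best is node-C, node-E, node-F, and node-G with total throughput 54.

54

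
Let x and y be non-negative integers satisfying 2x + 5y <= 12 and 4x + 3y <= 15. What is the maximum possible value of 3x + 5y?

14

The continuous relaxation peaks at (2.79, 1.29) with value 14.79; rounding to a feasible lattice point costs some objective.
(x,y)=(3,1): 2·3+5·1=11≤12, 4·3+3·1=15≤15, objective 14.
(x,y)=(1,2): 2·1+5·2=12≤12, 4·1+3·2=10≤15, objective 13.
Maximum is 14 at (x,y)=(3,1).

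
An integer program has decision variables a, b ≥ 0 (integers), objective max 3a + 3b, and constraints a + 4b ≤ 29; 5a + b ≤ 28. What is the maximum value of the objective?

Relaxing integrality, the LP optimum is 31.58 at (a,b) = (4.37, 6.16), which is not an integer point.
(a,b)=(4,6): 1·4+4·6=28≤29, 5·4+1·6=26≤28, objective 30.
(a,b)=(4,5): 1·4+4·5=24≤29, 5·4+1·5=25≤28, objective 27.
(a,b)=(3,6): 1·3+4·6=27≤29, 5·3+1·6=21≤28, objective 27.
Maximum is 30 at (a,b)=(4,6).

30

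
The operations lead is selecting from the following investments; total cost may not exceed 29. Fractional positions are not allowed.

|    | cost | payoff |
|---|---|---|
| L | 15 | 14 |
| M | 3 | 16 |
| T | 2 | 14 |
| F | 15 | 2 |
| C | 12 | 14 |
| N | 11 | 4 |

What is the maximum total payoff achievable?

This is an integer program with binary decision variables.
M + T + C: cost 3 + 2 + 12 = 17 ≤ 29, payoff 16 + 14 + 14 = 44.
M + T + C + N: cost 3 + 2 + 12 + 11 = 28 ≤ 29, payoff 16 + 14 + 14 + 4 = 48.
Best is M, T, C, and N with total payoff 48.

48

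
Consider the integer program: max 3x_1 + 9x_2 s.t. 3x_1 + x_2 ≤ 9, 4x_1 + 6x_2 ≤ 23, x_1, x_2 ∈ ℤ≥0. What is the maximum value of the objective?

30

Relaxing integrality, the LP optimum is 34.50 at (x_1,x_2) = (0, 3.83), which is not an integer point.
(x_1,x_2)=(1,3): 3·1+1·3=6≤9, 4·1+6·3=22≤23, objective 30.
(x_1,x_2)=(0,3): 3·0+1·3=3≤9, 4·0+6·3=18≤23, objective 27.
(x_1,x_2)=(2,2): 3·2+1·2=8≤9, 4·2+6·2=20≤23, objective 24.
(x_1,x_2)=(1,2): 3·1+1·2=5≤9, 4·1+6·2=16≤23, objective 21.
The best lattice point is (1,3), giving 30.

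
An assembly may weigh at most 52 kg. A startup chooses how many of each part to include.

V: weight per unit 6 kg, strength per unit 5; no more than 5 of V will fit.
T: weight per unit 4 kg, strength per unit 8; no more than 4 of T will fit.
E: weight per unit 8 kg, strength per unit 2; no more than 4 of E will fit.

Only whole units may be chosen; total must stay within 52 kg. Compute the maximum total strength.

57

T has the best ratio (8/4); taking only T gives at most 4×8 = 32 (stopped by the supply cap of 4).
Mixing does better — 5×V and 4×T: weight 46 ≤ 52, strength 5·5 + 4·8 = 57.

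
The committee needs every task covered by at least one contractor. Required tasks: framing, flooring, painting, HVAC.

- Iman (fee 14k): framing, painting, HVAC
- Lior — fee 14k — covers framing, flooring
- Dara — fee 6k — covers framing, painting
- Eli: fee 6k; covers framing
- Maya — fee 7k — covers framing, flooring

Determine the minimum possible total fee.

The greedy cost-per-new-task heuristic would pick Dara, Maya, and Iman for 27, but a cheaper cover exists.
Choose Iman and Maya: together they cover framing, flooring, painting, HVAC — every task.
Total fee: 14 + 7 = 21.
No cover costs less than 21.

21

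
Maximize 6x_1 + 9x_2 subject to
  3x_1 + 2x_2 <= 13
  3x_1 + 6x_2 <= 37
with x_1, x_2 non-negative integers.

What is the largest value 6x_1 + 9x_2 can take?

54

(x_1,x_2)=(0,6) is feasible, giving 54.
(x_1,x_2)=(1,5) is feasible, giving 51.
Maximum is 54 at (x_1,x_2)=(0,6).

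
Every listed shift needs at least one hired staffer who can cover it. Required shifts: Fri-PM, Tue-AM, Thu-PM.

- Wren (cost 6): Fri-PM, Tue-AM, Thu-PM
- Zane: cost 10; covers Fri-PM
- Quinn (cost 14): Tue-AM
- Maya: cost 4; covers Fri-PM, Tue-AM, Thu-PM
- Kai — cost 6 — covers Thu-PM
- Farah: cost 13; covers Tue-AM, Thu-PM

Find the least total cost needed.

This is an integer covering problem.
Maya alone covers Fri-PM, Tue-AM, Thu-PM — every shift.
Total cost: 4.
No cover costs less than 4.

4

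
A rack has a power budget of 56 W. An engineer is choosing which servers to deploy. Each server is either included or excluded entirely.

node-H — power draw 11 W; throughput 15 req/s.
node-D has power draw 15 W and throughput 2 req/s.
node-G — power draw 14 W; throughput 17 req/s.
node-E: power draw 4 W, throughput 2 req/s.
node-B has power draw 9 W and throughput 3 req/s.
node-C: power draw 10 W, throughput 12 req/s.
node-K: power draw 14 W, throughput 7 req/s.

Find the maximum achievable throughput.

53

Take node-H, node-G, node-E, node-C, and node-K: power draw 11 + 14 + 4 + 10 + 14 = 53 ≤ 56, throughput 15 + 17 + 2 + 12 + 7 = 53.
No other feasible combination does better.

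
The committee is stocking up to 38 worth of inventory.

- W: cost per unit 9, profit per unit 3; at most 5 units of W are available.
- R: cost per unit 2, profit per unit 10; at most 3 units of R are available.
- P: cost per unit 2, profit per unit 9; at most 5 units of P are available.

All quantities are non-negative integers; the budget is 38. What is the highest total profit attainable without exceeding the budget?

R has the best ratio (10/2); taking only R gives at most 3×10 = 30 (stopped by the supply cap of 3).
Mixing does better — 2×W, 3×R, and 5×P: cost 34 ≤ 38, profit 2·3 + 3·10 + 5·9 = 81.

81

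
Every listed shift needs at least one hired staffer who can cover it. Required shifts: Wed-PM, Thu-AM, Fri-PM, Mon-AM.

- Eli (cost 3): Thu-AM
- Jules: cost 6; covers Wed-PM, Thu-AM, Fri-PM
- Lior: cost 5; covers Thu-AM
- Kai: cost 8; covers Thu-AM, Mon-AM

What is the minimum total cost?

14

This is a weighted set-cover instance.
Choose Jules and Kai: together they cover Wed-PM, Thu-AM, Fri-PM, Mon-AM — every shift.
Total cost: 6 + 8 = 14.
No cover costs less than 14.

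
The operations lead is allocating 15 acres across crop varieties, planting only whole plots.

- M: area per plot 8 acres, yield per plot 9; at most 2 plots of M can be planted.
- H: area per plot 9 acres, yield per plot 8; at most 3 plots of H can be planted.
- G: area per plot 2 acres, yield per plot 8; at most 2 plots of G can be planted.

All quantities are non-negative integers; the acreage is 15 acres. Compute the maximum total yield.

25

G has the best ratio (8/2); taking only G gives at most 2×8 = 16 (stopped by the supply cap of 2).
Mixing does better — 1×M and 2×G: area 12 ≤ 15, yield 1·9 + 2·8 = 25.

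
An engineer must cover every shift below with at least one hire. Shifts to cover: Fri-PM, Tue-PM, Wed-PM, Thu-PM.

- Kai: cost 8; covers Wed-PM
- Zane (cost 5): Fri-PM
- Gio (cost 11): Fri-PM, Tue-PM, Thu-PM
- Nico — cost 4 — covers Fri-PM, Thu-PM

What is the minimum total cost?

19

The greedy cost-per-new-shift heuristic would pick Nico, Kai, and Gio for 23, but a cheaper cover exists.
Choose Kai and Gio: together they cover Fri-PM, Tue-PM, Wed-PM, Thu-PM — every shift.
Total cost: 8 + 11 = 19.
No cover costs less than 19.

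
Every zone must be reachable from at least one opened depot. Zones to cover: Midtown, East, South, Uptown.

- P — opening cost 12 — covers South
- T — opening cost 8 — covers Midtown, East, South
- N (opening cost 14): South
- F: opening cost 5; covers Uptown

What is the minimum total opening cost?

13

Choose T and F: together they cover Midtown, East, South, Uptown — every zone.
Total opening cost: 8 + 5 = 13.
No cover costs less than 13.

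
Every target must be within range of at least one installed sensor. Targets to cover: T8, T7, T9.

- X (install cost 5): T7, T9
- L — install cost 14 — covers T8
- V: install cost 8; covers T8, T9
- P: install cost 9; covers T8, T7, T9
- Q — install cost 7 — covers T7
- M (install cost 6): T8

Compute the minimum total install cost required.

9

The greedy cost-per-new-target heuristic would pick X and M for 11, but a cheaper cover exists.
P alone covers T8, T7, T9 — every target.
Total install cost: 9.
No cover costs less than 9.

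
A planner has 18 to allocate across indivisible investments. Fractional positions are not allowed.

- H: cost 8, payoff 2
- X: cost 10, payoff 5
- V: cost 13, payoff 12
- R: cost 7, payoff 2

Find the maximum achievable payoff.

12

This is a 0-1 knapsack instance.
Take V: cost 13 ≤ 18, payoff 12.
No other feasible combination does better.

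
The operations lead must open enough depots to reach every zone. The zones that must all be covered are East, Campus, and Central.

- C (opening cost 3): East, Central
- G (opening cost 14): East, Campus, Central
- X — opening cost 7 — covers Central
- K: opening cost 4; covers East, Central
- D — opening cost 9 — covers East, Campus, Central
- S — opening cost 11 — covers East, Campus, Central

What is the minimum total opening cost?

The greedy cost-per-new-zone heuristic would pick C and D for 12, but a cheaper cover exists.
D alone covers East, Campus, Central — every zone.
Total opening cost: 9.
No cover costs less than 9.

9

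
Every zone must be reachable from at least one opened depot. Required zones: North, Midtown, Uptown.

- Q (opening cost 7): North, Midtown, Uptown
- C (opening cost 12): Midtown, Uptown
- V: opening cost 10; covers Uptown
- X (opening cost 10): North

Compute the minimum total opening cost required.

7

Q alone covers North, Midtown, Uptown — every zone.
Total opening cost: 7.
No cover costs less than 7.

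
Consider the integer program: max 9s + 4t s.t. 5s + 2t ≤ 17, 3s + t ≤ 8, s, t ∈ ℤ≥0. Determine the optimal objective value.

(s,t)=(0,8): 5·0+2·8=16≤17, 3·0+1·8=8≤8, objective 32.
(s,t)=(0,7): 5·0+2·7=14≤17, 3·0+1·7=7≤8, objective 28.
No feasible integer point exceeds 32.

32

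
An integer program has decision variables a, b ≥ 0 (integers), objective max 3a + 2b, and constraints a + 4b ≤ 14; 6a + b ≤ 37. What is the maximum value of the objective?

Relaxing integrality, the LP optimum is 21.57 at (a,b) = (5.83, 2.04), which is not an integer point.
(a,b)=(6,1): 1·6+4·1=10≤14, 6·6+1·1=37≤37, objective 20.
(a,b)=(5,2): 1·5+4·2=13≤14, 6·5+1·2=32≤37, objective 19.
(a,b)=(6,0): 1·6+4·0=6≤14, 6·6+1·0=36≤37, objective 18.
(a,b)=(5,1): 1·5+4·1=9≤14, 6·5+1·1=31≤37, objective 17.
Maximum is 20 at (a,b)=(6,1).

20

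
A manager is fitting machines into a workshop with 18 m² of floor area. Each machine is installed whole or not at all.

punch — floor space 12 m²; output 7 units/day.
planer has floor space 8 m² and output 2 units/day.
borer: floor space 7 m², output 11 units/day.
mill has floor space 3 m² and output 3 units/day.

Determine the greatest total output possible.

This is a 0-1 knapsack instance.
Allowing fractional choices, the relaxed optimum would be about 18.7, but machines are indivisible.
planer + borer: floor space 8 + 7 = 15 ≤ 18, output 2 + 11 = 13.
planer + borer + mill: floor space 8 + 7 + 3 = 18 ≤ 18, output 2 + 11 + 3 = 16.
borer + mill: floor space 7 + 3 = 10 ≤ 18, output 11 + 3 = 14.
Best is planer, borer, and mill with total output 16.

16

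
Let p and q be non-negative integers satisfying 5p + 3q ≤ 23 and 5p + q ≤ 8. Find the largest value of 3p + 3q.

21

The continuous relaxation peaks at (0, 7.67) with value 23.00; rounding to a feasible lattice point costs some objective.
(p,q)=(0,7): 5·0+3·7=21≤23, 5·0+1·7=7≤8, objective 21.
(p,q)=(0,6): 5·0+3·6=18≤23, 5·0+1·6=6≤8, objective 18.
No feasible integer point exceeds 21.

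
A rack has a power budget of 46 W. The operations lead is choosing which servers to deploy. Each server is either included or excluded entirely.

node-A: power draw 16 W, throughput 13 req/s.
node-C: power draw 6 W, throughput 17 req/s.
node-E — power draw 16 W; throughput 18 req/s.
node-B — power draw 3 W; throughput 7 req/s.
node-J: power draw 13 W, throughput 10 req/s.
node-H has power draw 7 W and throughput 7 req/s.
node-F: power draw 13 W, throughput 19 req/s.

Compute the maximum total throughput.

node-A + node-C + node-B + node-H + node-F: power draw 16 + 6 + 3 + 7 + 13 = 45 ≤ 46, throughput 13 + 17 + 7 + 7 + 19 = 63.
node-C + node-E + node-B + node-H + node-F: power draw 6 + 16 + 3 + 7 + 13 = 45 ≤ 46, throughput 17 + 18 + 7 + 7 + 19 = 68.
node-C + node-E + node-B + node-F: power draw 6 + 16 + 3 + 13 = 38 ≤ 46, throughput 17 + 18 + 7 + 19 = 61.
Best is node-C, node-E, node-B, node-H, and node-F with total throughput 68.

68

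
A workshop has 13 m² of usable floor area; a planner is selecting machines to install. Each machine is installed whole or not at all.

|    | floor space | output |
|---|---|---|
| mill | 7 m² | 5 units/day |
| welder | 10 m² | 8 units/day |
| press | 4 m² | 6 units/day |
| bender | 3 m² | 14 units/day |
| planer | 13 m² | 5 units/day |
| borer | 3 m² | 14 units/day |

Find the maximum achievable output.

bender + borer: floor space 3 + 3 = 6 ≤ 13, output 14 + 14 = 28.
press + bender + borer: floor space 4 + 3 + 3 = 10 ≤ 13, output 6 + 14 + 14 = 34.
mill + bender + borer: floor space 7 + 3 + 3 = 13 ≤ 13, output 5 + 14 + 14 = 33.
Best is press, bender, and borer with total output 34.

34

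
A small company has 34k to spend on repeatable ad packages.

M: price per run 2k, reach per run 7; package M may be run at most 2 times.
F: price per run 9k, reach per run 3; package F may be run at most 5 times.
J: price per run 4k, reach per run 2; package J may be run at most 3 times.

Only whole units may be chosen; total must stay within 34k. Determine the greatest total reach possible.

This is a bounded integer knapsack.
2×M, 2×F, and 2×J: price 30 ≤ 34, reach 2·7 + 2·3 + 2·2 = 24.
2×M, 2×F, and 3×J: price 34 ≤ 34, reach 2·7 + 2·3 + 3·2 = 26.
Best is 26.

26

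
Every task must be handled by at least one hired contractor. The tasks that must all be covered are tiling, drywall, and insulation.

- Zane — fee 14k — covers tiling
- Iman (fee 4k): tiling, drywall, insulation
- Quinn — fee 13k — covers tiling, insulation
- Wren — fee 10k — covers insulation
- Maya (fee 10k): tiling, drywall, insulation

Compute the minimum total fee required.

4

Iman alone covers tiling, drywall, insulation — every task.
Total fee: 4.
No cover costs less than 4.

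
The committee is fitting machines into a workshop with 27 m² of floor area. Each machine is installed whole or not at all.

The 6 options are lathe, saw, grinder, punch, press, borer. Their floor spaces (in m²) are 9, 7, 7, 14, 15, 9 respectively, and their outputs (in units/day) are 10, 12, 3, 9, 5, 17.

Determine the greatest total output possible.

39

Allowing fractional choices, the relaxed optimum would be about 40.3, but machines are indivisible.
lathe + saw + borer: floor space 9 + 7 + 9 = 25 ≤ 27, output 10 + 12 + 17 = 39.
lathe + grinder + borer: floor space 9 + 7 + 9 = 25 ≤ 27, output 10 + 3 + 17 = 30.
saw + grinder + borer: floor space 7 + 7 + 9 = 23 ≤ 27, output 12 + 3 + 17 = 32.
Best is lathe, saw, and borer with total output 39.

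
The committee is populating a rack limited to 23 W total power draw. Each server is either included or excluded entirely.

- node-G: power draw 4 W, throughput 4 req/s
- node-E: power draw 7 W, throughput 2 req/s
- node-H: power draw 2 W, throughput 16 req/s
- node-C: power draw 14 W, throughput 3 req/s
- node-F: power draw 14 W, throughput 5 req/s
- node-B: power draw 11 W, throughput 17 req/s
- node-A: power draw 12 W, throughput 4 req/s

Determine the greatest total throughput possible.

37

Take node-G, node-H, and node-B: power draw 4 + 2 + 11 = 17 ≤ 23, throughput 4 + 16 + 17 = 37.
No other feasible combination does better.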